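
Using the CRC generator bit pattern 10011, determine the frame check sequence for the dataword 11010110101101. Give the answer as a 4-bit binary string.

Append 4 zeros: 110101101011010000. Divide by 10011 (XOR where the leading bit is 1):
  pos 0: 11010 XOR 10011 = 01001
  pos 1: 10011 XOR 10011 = 00000
  pos 6: 10101 XOR 10011 = 00110
  pos 8: 11010 XOR 10011 = 01001
  pos 9: 10011 XOR 10011 = 00000
Remainder (last 4 bits) = 0000. This is the CRC / FCS.

0000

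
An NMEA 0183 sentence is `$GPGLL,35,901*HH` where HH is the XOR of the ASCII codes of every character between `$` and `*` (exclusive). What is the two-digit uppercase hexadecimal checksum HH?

6E

XOR the ASCII codes of the payload characters:
  'G' = 0x47 → acc = 0x47
  'P' = 0x50 → acc = 0x17
  'G' = 0x47 → acc = 0x50
  'L' = 0x4C → acc = 0x1C
  'L' = 0x4C → acc = 0x50
  ',' = 0x2C → acc = 0x7C
  '3' = 0x33 → acc = 0x4F
  '5' = 0x35 → acc = 0x7A
  ',' = 0x2C → acc = 0x56
  '9' = 0x39 → acc = 0x6F
  '0' = 0x30 → acc = 0x5F
  '1' = 0x31 → acc = 0x6E
Checksum = 0x6E.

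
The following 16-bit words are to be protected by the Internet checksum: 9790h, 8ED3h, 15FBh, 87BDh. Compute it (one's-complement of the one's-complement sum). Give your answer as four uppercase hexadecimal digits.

3BE3

One's-complement addition (fold any carry out of bit 15 back into bit 0):
  0x9790 + 0x8ED3 = 0x12663 → wrap carry → 0x2664
  0x2664 + 0x15FB = 0x03C5F
  0x3C5F + 0x87BD = 0x0C41C
One's-complement sum = 0xC41C.
Checksum = ~0xC41C & 0xFFFF = 0x3BE3.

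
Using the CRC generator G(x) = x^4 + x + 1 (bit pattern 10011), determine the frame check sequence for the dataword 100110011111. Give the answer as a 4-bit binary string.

Append 4 zeros: 1001100111110000. Divide by 10011 (XOR where the leading bit is 1):
  pos 0: 10011 XOR 10011 = 00000
  pos 7: 11111 XOR 10011 = 01100
  pos 8: 11000 XOR 10011 = 01011
  pos 9: 10110 XOR 10011 = 00101
  pos 11: 10100 XOR 10011 = 00111
Remainder (last 4 bits) = 0111. This is the CRC / FCS.

0111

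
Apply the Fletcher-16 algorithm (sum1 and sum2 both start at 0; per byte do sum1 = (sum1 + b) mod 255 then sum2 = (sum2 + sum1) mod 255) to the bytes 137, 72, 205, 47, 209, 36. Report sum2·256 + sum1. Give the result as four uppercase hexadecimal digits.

Running sums (mod 255):
  after byte 0 (137): sum1=137, sum2=137
  after byte 1 (72): sum1=209, sum2=91
  after byte 2 (205): sum1=159, sum2=250
  after byte 3 (47): sum1=206, sum2=201
  after byte 4 (209): sum1=160, sum2=106
  after byte 5 (36): sum1=196, sum2=47
Checksum = sum2·256 + sum1 = 47·256 + 196 = 12228 = 0x2FC4.

2FC4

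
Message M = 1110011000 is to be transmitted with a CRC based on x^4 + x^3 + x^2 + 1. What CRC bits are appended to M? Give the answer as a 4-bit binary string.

0111

Append 4 zeros: 11100110000000. Divide by 11101 (XOR where the leading bit is 1):
  pos 0: 11100 XOR 11101 = 00001
  pos 4: 11100 XOR 11101 = 00001
  pos 8: 10000 XOR 11101 = 01101
  pos 9: 11010 XOR 11101 = 00111
Remainder (last 4 bits) = 0111. This is the CRC / FCS.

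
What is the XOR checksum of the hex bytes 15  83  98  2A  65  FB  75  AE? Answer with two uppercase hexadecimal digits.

61

XOR the bytes together:
  start with 0x15
  0x15 ⊕ 0x83 = 0x96
  0x96 ⊕ 0x98 = 0x0E
  0x0E ⊕ 0x2A = 0x24
  0x24 ⊕ 0x65 = 0x41
  0x41 ⊕ 0xFB = 0xBA
  0xBA ⊕ 0x75 = 0xCF
  0xCF ⊕ 0xAE = 0x61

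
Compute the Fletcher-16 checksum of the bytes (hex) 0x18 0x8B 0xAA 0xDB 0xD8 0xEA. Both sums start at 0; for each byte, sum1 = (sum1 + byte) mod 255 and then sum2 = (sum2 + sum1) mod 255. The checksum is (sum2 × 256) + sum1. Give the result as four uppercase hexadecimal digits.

Running sums (mod 255):
  after byte 0 (0x18): sum1=24, sum2=24
  after byte 1 (0x8B): sum1=163, sum2=187
  after byte 2 (0xAA): sum1=78, sum2=10
  after byte 3 (0xDB): sum1=42, sum2=52
  after byte 4 (0xD8): sum1=3, sum2=55
  after byte 5 (0xEA): sum1=237, sum2=37
Checksum = sum2·256 + sum1 = 37·256 + 237 = 9709 = 0x25ED.

25ED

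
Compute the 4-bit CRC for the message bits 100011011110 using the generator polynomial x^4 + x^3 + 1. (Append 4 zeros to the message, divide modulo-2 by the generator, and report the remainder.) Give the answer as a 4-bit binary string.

Append 4 zeros: 1000110111100000. Divide by 11001 (XOR where the leading bit is 1):
  pos 0: 10001 XOR 11001 = 01000
  pos 1: 10001 XOR 11001 = 01000
  pos 2: 10000 XOR 11001 = 01001
  pos 3: 10011 XOR 11001 = 01010
  pos 4: 10101 XOR 11001 = 01100
  pos 5: 11001 XOR 11001 = 00000
  pos 10: 10000 XOR 11001 = 01001
  pos 11: 10010 XOR 11001 = 01011
Remainder (last 4 bits) = 1011. This is the CRC / FCS.

1011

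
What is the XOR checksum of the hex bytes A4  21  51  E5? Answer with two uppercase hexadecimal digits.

31

XOR the bytes together:
  start with 0xA4
  0xA4 ⊕ 0x21 = 0x85
  0x85 ⊕ 0x51 = 0xD4
  0xD4 ⊕ 0xE5 = 0x31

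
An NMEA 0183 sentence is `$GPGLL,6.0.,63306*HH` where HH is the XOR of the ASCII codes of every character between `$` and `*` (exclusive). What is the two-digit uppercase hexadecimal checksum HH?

66

XOR the ASCII codes of the payload characters:
  'G' = 0x47 → acc = 0x47
  'P' = 0x50 → acc = 0x17
  'G' = 0x47 → acc = 0x50
  'L' = 0x4C → acc = 0x1C
  'L' = 0x4C → acc = 0x50
  ',' = 0x2C → acc = 0x7C
  '6' = 0x36 → acc = 0x4A
  '.' = 0x2E → acc = 0x64
  '0' = 0x30 → acc = 0x54
  '.' = 0x2E → acc = 0x7A
  ',' = 0x2C → acc = 0x56
  '6' = 0x36 → acc = 0x60
  '3' = 0x33 → acc = 0x53
  '3' = 0x33 → acc = 0x60
  '0' = 0x30 → acc = 0x50
  '6' = 0x36 → acc = 0x66
Checksum = 0x66.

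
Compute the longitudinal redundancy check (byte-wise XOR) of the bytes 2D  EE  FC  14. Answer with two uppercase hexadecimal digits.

XOR the bytes together:
  start with 0x2D
  0x2D ⊕ 0xEE = 0xC3
  0xC3 ⊕ 0xFC = 0x3F
  0x3F ⊕ 0x14 = 0x2B

2B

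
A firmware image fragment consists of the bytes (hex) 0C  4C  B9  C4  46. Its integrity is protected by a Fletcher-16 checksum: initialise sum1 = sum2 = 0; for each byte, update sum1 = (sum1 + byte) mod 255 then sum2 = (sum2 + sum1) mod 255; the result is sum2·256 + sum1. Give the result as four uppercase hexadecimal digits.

Running sums (mod 255):
  after byte 0 (0C): sum1=12, sum2=12
  after byte 1 (4C): sum1=88, sum2=100
  after byte 2 (B9): sum1=18, sum2=118
  after byte 3 (C4): sum1=214, sum2=77
  after byte 4 (46): sum1=29, sum2=106
Checksum = sum2·256 + sum1 = 106·256 + 29 = 27165 = 0x6A1D.

6A1D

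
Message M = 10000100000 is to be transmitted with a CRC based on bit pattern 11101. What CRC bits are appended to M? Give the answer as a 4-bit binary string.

0101

Append 4 zeros: 100001000000000. Divide by 11101 (XOR where the leading bit is 1):
  pos 0: 10000 XOR 11101 = 01101
  pos 1: 11011 XOR 11101 = 00110
  pos 3: 11000 XOR 11101 = 00101
  pos 5: 10100 XOR 11101 = 01001
  pos 6: 10010 XOR 11101 = 01111
  pos 7: 11110 XOR 11101 = 00011
  pos 10: 11000 XOR 11101 = 00101
Remainder (last 4 bits) = 0101. This is the CRC / FCS.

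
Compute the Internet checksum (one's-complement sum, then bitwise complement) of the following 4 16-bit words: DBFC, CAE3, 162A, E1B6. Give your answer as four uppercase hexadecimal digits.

One's-complement addition (fold any carry out of bit 15 back into bit 0):
  0xDBFC + 0xCAE3 = 0x1A6DF → wrap carry → 0xA6E0
  0xA6E0 + 0x162A = 0x0BD0A
  0xBD0A + 0xE1B6 = 0x19EC0 → wrap carry → 0x9EC1
One's-complement sum = 0x9EC1.
Checksum = ~0x9EC1 & 0xFFFF = 0x613E.

613E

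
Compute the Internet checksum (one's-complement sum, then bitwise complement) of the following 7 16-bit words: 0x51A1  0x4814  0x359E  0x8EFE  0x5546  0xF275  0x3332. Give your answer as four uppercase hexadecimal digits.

26BF

One's-complement addition (fold any carry out of bit 15 back into bit 0):
  0x51A1 + 0x4814 = 0x099B5
  0x99B5 + 0x359E = 0x0CF53
  0xCF53 + 0x8EFE = 0x15E51 → wrap carry → 0x5E52
  0x5E52 + 0x5546 = 0x0B398
  0xB398 + 0xF275 = 0x1A60D → wrap carry → 0xA60E
  0xA60E + 0x3332 = 0x0D940
One's-complement sum = 0xD940.
Checksum = ~0xD940 & 0xFFFF = 0x26BF.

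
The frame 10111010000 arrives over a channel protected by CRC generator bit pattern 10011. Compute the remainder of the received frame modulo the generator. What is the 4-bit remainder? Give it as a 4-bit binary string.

Modulo-2 division of 10111010000 by 10011:
  pos 0: 10111 XOR 10011 = 00100
  pos 2: 10001 XOR 10011 = 00010
  pos 5: 10000 XOR 10011 = 00011
Remainder = 0110 (nonzero — an error is detected).

0110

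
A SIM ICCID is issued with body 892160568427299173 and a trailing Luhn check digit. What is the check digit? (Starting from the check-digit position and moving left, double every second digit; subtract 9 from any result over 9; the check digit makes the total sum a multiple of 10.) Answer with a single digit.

7

Partial digits right→left: 3 7 1 9 9 2 7 2 4 8 6 5 0 6 1 2 9 8
Double every second digit counting from the check-digit position (so the 1st, 3rd, 5th, ... of the partial from the right).
  doubled (with −9 where >9): 6 2 9 5 8 3 0 2 9 → sum 44
  kept as-is: 7 9 2 2 8 5 6 2 8 → sum 49
Total = 44 + 49 = 93.
Check digit = (10 − (93 mod 10)) mod 10 = 7.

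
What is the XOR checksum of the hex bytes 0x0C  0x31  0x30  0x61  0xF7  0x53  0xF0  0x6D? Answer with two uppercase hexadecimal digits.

55

XOR the bytes together:
  start with 0x0C
  0x0C ⊕ 0x31 = 0x3D
  0x3D ⊕ 0x30 = 0x0D
  0x0D ⊕ 0x61 = 0x6C
  0x6C ⊕ 0xF7 = 0x9B
  0x9B ⊕ 0x53 = 0xC8
  0xC8 ⊕ 0xF0 = 0x38
  0x38 ⊕ 0x6D = 0x55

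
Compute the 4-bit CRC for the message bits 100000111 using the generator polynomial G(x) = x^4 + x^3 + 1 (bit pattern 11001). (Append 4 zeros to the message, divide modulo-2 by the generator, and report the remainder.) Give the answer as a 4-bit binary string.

Append 4 zeros: 1000001110000. Divide by 11001 (XOR where the leading bit is 1):
  pos 0: 10000 XOR 11001 = 01001
  pos 1: 10010 XOR 11001 = 01011
  pos 2: 10111 XOR 11001 = 01110
  pos 3: 11101 XOR 11001 = 00100
  pos 5: 10010 XOR 11001 = 01011
  pos 6: 10110 XOR 11001 = 01111
  pos 7: 11110 XOR 11001 = 00111
Remainder (last 4 bits) = 1110. This is the CRC / FCS.

1110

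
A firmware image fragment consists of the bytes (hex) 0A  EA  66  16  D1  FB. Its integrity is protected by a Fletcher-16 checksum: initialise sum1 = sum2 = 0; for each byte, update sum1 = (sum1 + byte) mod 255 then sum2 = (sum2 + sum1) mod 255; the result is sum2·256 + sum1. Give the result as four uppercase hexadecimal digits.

Running sums (mod 255):
  after byte 0 (0A): sum1=10, sum2=10
  after byte 1 (EA): sum1=244, sum2=254
  after byte 2 (66): sum1=91, sum2=90
  after byte 3 (16): sum1=113, sum2=203
  after byte 4 (D1): sum1=67, sum2=15
  after byte 5 (FB): sum1=63, sum2=78
Checksum = sum2·256 + sum1 = 78·256 + 63 = 20031 = 0x4E3F.

4E3F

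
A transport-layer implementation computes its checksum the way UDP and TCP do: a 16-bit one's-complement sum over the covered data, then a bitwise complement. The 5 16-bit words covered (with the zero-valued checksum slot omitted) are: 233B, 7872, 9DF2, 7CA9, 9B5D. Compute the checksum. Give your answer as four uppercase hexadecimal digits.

AE58

One's-complement addition (fold any carry out of bit 15 back into bit 0):
  0x233B + 0x7872 = 0x09BAD
  0x9BAD + 0x9DF2 = 0x1399F → wrap carry → 0x39A0
  0x39A0 + 0x7CA9 = 0x0B649
  0xB649 + 0x9B5D = 0x151A6 → wrap carry → 0x51A7
One's-complement sum = 0x51A7.
Checksum = ~0x51A7 & 0xFFFF = 0xAE58.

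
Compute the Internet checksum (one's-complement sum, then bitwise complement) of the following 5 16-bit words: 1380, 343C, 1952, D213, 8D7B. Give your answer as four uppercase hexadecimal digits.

One's-complement addition (fold any carry out of bit 15 back into bit 0):
  0x1380 + 0x343C = 0x047BC
  0x47BC + 0x1952 = 0x0610E
  0x610E + 0xD213 = 0x13321 → wrap carry → 0x3322
  0x3322 + 0x8D7B = 0x0C09D
One's-complement sum = 0xC09D.
Checksum = ~0xC09D & 0xFFFF = 0x3F62.

3F62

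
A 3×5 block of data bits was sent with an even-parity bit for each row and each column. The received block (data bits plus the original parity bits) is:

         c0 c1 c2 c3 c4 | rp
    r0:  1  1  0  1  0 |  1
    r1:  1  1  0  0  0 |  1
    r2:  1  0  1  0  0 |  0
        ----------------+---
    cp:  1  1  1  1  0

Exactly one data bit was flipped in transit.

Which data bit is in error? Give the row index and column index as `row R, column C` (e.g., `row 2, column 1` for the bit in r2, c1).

Recompute each row's even parity and compare to rp:
  r0: data parity 1, sent rp 1 → ok
  r1: data parity 0, sent rp 1 → mismatch
  r2: data parity 0, sent rp 0 → ok
Recompute each column's even parity and compare to cp:
  c0: data parity 1, sent cp 1 → ok
  c1: data parity 0, sent cp 1 → mismatch
  c2: data parity 1, sent cp 1 → ok
  c3: data parity 1, sent cp 1 → ok
  c4: data parity 0, sent cp 0 → ok
Exactly one row (r1) and one column (c1) fail → the flipped bit is at their intersection.

row 1, column 1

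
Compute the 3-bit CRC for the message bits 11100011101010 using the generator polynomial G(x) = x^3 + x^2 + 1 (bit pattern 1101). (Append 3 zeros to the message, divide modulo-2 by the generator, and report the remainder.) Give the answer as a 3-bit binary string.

101

Append 3 zeros: 11100011101010000. Divide by 1101 (XOR where the leading bit is 1):
  pos 0: 1110 XOR 1101 = 0011
  pos 2: 1100 XOR 1101 = 0001
  pos 5: 1111 XOR 1101 = 0010
  pos 7: 1001 XOR 1101 = 0100
  pos 8: 1000 XOR 1101 = 0101
  pos 9: 1011 XOR 1101 = 0110
  pos 10: 1100 XOR 1101 = 0001
  pos 13: 1000 XOR 1101 = 0101
Remainder (last 3 bits) = 101. This is the CRC / FCS.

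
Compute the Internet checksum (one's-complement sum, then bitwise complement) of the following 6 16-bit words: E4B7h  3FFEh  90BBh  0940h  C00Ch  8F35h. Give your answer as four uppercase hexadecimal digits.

One's-complement addition (fold any carry out of bit 15 back into bit 0):
  0xE4B7 + 0x3FFE = 0x124B5 → wrap carry → 0x24B6
  0x24B6 + 0x90BB = 0x0B571
  0xB571 + 0x0940 = 0x0BEB1
  0xBEB1 + 0xC00C = 0x17EBD → wrap carry → 0x7EBE
  0x7EBE + 0x8F35 = 0x10DF3 → wrap carry → 0x0DF4
One's-complement sum = 0x0DF4.
Checksum = ~0x0DF4 & 0xFFFF = 0xF20B.

F20B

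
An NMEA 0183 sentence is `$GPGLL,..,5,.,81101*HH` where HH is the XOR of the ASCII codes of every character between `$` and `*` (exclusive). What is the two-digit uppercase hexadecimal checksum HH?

XOR the ASCII codes of the payload characters:
  'G' = 0x47 → acc = 0x47
  'P' = 0x50 → acc = 0x17
  'G' = 0x47 → acc = 0x50
  'L' = 0x4C → acc = 0x1C
  'L' = 0x4C → acc = 0x50
  ',' = 0x2C → acc = 0x7C
  '.' = 0x2E → acc = 0x52
  '.' = 0x2E → acc = 0x7C
  ',' = 0x2C → acc = 0x50
  '5' = 0x35 → acc = 0x65
  ',' = 0x2C → acc = 0x49
  '.' = 0x2E → acc = 0x67
  ',' = 0x2C → acc = 0x4B
  '8' = 0x38 → acc = 0x73
  '1' = 0x31 → acc = 0x42
  '1' = 0x31 → acc = 0x73
  '0' = 0x30 → acc = 0x43
  '1' = 0x31 → acc = 0x72
Checksum = 0x72.

72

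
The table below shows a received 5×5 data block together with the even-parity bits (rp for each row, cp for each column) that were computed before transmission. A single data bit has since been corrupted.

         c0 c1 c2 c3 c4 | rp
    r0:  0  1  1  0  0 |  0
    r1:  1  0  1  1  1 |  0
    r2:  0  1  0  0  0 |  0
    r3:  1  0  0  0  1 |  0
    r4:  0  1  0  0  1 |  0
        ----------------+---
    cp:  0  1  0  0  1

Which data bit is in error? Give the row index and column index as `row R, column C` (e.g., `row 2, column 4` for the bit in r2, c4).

row 2, column 3

Recompute each row's even parity and compare to rp:
  r0: data parity 0, sent rp 0 → ok
  r1: data parity 0, sent rp 0 → ok
  r2: data parity 1, sent rp 0 → mismatch
  r3: data parity 0, sent rp 0 → ok
  r4: data parity 0, sent rp 0 → ok
Recompute each column's even parity and compare to cp:
  c0: data parity 0, sent cp 0 → ok
  c1: data parity 1, sent cp 1 → ok
  c2: data parity 0, sent cp 0 → ok
  c3: data parity 1, sent cp 0 → mismatch
  c4: data parity 1, sent cp 1 → ok
Exactly one row (r2) and one column (c3) fail → the flipped bit is at their intersection.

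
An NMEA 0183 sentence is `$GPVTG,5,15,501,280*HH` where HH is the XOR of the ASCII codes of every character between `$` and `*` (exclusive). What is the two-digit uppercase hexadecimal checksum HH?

XOR the ASCII codes of the payload characters:
  'G' = 0x47 → acc = 0x47
  'P' = 0x50 → acc = 0x17
  'V' = 0x56 → acc = 0x41
  'T' = 0x54 → acc = 0x15
  'G' = 0x47 → acc = 0x52
  ',' = 0x2C → acc = 0x7E
  '5' = 0x35 → acc = 0x4B
  ',' = 0x2C → acc = 0x67
  '1' = 0x31 → acc = 0x56
  '5' = 0x35 → acc = 0x63
  ',' = 0x2C → acc = 0x4F
  '5' = 0x35 → acc = 0x7A
  '0' = 0x30 → acc = 0x4A
  '1' = 0x31 → acc = 0x7B
  ',' = 0x2C → acc = 0x57
  '2' = 0x32 → acc = 0x65
  '8' = 0x38 → acc = 0x5D
  '0' = 0x30 → acc = 0x6D
Checksum = 0x6D.

6D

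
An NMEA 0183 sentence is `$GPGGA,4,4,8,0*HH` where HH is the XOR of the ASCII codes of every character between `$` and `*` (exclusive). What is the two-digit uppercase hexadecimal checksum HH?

5E

XOR the ASCII codes of the payload characters:
  'G' = 0x47 → acc = 0x47
  'P' = 0x50 → acc = 0x17
  'G' = 0x47 → acc = 0x50
  'G' = 0x47 → acc = 0x17
  'A' = 0x41 → acc = 0x56
  ',' = 0x2C → acc = 0x7A
  '4' = 0x34 → acc = 0x4E
  ',' = 0x2C → acc = 0x62
  '4' = 0x34 → acc = 0x56
  ',' = 0x2C → acc = 0x7A
  '8' = 0x38 → acc = 0x42
  ',' = 0x2C → acc = 0x6E
  '0' = 0x30 → acc = 0x5E
Checksum = 0x5E.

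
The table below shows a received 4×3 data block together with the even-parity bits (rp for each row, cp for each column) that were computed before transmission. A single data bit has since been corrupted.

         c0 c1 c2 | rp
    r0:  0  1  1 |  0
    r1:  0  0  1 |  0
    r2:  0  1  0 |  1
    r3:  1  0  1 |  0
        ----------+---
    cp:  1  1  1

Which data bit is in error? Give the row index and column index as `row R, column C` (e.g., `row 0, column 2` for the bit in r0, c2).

row 1, column 1

Recompute each row's even parity and compare to rp:
  r0: data parity 0, sent rp 0 → ok
  r1: data parity 1, sent rp 0 → mismatch
  r2: data parity 1, sent rp 1 → ok
  r3: data parity 0, sent rp 0 → ok
Recompute each column's even parity and compare to cp:
  c0: data parity 1, sent cp 1 → ok
  c1: data parity 0, sent cp 1 → mismatch
  c2: data parity 1, sent cp 1 → ok
Exactly one row (r1) and one column (c1) fail → the flipped bit is at their intersection.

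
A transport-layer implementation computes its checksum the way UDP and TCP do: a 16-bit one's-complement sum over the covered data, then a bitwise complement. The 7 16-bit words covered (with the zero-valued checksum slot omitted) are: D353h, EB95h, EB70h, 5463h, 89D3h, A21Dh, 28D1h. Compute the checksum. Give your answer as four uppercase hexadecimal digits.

One's-complement addition (fold any carry out of bit 15 back into bit 0):
  0xD353 + 0xEB95 = 0x1BEE8 → wrap carry → 0xBEE9
  0xBEE9 + 0xEB70 = 0x1AA59 → wrap carry → 0xAA5A
  0xAA5A + 0x5463 = 0x0FEBD
  0xFEBD + 0x89D3 = 0x18890 → wrap carry → 0x8891
  0x8891 + 0xA21D = 0x12AAE → wrap carry → 0x2AAF
  0x2AAF + 0x28D1 = 0x05380
One's-complement sum = 0x5380.
Checksum = ~0x5380 & 0xFFFF = 0xAC7F.

AC7F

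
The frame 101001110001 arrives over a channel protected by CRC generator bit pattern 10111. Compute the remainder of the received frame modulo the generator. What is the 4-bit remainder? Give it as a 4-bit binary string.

0000

Modulo-2 division of 101001110001 by 10111:
  pos 0: 10100 XOR 10111 = 00011
  pos 3: 11111 XOR 10111 = 01000
  pos 4: 10000 XOR 10111 = 00111
  pos 6: 11100 XOR 10111 = 01011
  pos 7: 10111 XOR 10111 = 00000
Remainder = 0000 (zero — the frame passes the CRC check).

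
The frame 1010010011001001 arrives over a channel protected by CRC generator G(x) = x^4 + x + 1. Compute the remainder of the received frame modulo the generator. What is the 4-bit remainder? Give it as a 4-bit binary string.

0101

Modulo-2 division of 1010010011001001 by 10011:
  pos 0: 10100 XOR 10011 = 00111
  pos 2: 11110 XOR 10011 = 01101
  pos 3: 11010 XOR 10011 = 01001
  pos 4: 10011 XOR 10011 = 00000
  pos 9: 10010 XOR 10011 = 00001
Remainder = 0101 (nonzero — an error is detected).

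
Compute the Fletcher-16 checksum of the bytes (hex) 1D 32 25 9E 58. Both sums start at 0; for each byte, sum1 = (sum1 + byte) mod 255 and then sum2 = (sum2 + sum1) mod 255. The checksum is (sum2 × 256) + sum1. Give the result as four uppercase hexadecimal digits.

5F6B

Running sums (mod 255):
  after byte 0 (1D): sum1=29, sum2=29
  after byte 1 (32): sum1=79, sum2=108
  after byte 2 (25): sum1=116, sum2=224
  after byte 3 (9E): sum1=19, sum2=243
  after byte 4 (58): sum1=107, sum2=95
Checksum = sum2·256 + sum1 = 95·256 + 107 = 24427 = 0x5F6B.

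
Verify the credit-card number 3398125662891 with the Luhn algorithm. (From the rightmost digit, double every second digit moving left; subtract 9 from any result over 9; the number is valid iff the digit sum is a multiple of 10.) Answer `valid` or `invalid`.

From the right, keep odd positions and double even positions (subtract 9 from any doubled value over 9):
  doubled (positions 2,4,...): 9 4 3 4 7 6 → sum 33
  kept (positions 1,3,...): 1 8 6 5 1 9 3 → sum 33
Total = 66.
66 mod 10 = 6, so the number is invalid.

invalid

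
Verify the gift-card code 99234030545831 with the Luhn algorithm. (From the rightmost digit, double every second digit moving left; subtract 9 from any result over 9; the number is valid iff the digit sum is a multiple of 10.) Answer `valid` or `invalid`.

valid

From the right, keep odd positions and double even positions (subtract 9 from any doubled value over 9):
  doubled (positions 2,4,...): 6 1 1 6 8 4 9 → sum 35
  kept (positions 1,3,...): 1 8 4 0 0 3 9 → sum 25
Total = 60.
60 mod 10 = 0, so the number is valid.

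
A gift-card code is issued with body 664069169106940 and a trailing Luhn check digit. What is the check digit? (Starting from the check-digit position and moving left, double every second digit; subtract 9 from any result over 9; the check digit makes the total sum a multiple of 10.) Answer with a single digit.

Partial digits right→left: 0 4 9 6 0 1 9 6 1 9 6 0 4 6 6
Double every second digit counting from the check-digit position (so the 1st, 3rd, 5th, ... of the partial from the right).
  doubled (with −9 where >9): 0 9 0 9 2 3 8 3 → sum 34
  kept as-is: 4 6 1 6 9 0 6 → sum 32
Total = 34 + 32 = 66.
Check digit = (10 − (66 mod 10)) mod 10 = 4.

4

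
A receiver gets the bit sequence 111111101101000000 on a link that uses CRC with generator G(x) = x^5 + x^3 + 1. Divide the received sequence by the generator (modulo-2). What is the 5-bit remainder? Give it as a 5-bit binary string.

00000

Modulo-2 division of 111111101101000000 by 101001:
  pos 0: 111111 XOR 101001 = 010110
  pos 1: 101101 XOR 101001 = 000100
  pos 4: 100011 XOR 101001 = 001010
  pos 6: 101001 XOR 101001 = 000000
Remainder = 00000 (zero — the frame passes the CRC check).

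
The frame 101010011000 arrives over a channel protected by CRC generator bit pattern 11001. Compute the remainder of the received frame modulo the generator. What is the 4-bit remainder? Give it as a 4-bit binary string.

Modulo-2 division of 101010011000 by 11001:
  pos 0: 10101 XOR 11001 = 01100
  pos 1: 11000 XOR 11001 = 00001
  pos 5: 10110 XOR 11001 = 01111
  pos 6: 11110 XOR 11001 = 00111
Remainder = 1110 (nonzero — an error is detected).

1110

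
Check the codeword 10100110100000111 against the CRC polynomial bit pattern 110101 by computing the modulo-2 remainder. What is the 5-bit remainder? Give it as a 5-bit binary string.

Modulo-2 division of 10100110100000111 by 110101:
  pos 0: 101001 XOR 110101 = 011100
  pos 1: 111001 XOR 110101 = 001100
  pos 3: 110001 XOR 110101 = 000100
  pos 6: 100000 XOR 110101 = 010101
  pos 7: 101010 XOR 110101 = 011111
  pos 8: 111110 XOR 110101 = 001011
  pos 10: 101111 XOR 110101 = 011010
  pos 11: 110101 XOR 110101 = 000000
Remainder = 00000 (zero — the frame passes the CRC check).

00000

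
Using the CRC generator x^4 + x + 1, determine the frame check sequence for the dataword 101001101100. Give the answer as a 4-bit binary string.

0110

Append 4 zeros: 1010011011000000. Divide by 10011 (XOR where the leading bit is 1):
  pos 0: 10100 XOR 10011 = 00111
  pos 2: 11111 XOR 10011 = 01100
  pos 3: 11000 XOR 10011 = 01011
  pos 4: 10111 XOR 10011 = 00100
  pos 6: 10010 XOR 10011 = 00001
  pos 10: 10000 XOR 10011 = 00011
Remainder (last 4 bits) = 0110. This is the CRC / FCS.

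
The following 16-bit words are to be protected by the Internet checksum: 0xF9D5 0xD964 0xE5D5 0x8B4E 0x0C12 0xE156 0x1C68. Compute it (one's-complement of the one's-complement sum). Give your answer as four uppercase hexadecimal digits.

One's-complement addition (fold any carry out of bit 15 back into bit 0):
  0xF9D5 + 0xD964 = 0x1D339 → wrap carry → 0xD33A
  0xD33A + 0xE5D5 = 0x1B90F → wrap carry → 0xB910
  0xB910 + 0x8B4E = 0x1445E → wrap carry → 0x445F
  0x445F + 0x0C12 = 0x05071
  0x5071 + 0xE156 = 0x131C7 → wrap carry → 0x31C8
  0x31C8 + 0x1C68 = 0x04E30
One's-complement sum = 0x4E30.
Checksum = ~0x4E30 & 0xFFFF = 0xB1CF.

B1CF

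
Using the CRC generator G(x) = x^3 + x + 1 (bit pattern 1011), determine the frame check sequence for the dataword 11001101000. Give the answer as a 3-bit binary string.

Append 3 zeros: 11001101000000. Divide by 1011 (XOR where the leading bit is 1):
  pos 0: 1100 XOR 1011 = 0111
  pos 1: 1111 XOR 1011 = 0100
  pos 2: 1001 XOR 1011 = 0010
  pos 4: 1001 XOR 1011 = 0010
  pos 6: 1000 XOR 1011 = 0011
  pos 8: 1100 XOR 1011 = 0111
  pos 9: 1110 XOR 1011 = 0101
  pos 10: 1010 XOR 1011 = 0001
Remainder (last 3 bits) = 001. This is the CRC / FCS.

001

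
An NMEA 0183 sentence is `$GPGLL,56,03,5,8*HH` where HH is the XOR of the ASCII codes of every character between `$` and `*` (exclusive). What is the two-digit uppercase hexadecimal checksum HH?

XOR the ASCII codes of the payload characters:
  'G' = 0x47 → acc = 0x47
  'P' = 0x50 → acc = 0x17
  'G' = 0x47 → acc = 0x50
  'L' = 0x4C → acc = 0x1C
  'L' = 0x4C → acc = 0x50
  ',' = 0x2C → acc = 0x7C
  '5' = 0x35 → acc = 0x49
  '6' = 0x36 → acc = 0x7F
  ',' = 0x2C → acc = 0x53
  '0' = 0x30 → acc = 0x63
  '3' = 0x33 → acc = 0x50
  ',' = 0x2C → acc = 0x7C
  '5' = 0x35 → acc = 0x49
  ',' = 0x2C → acc = 0x65
  '8' = 0x38 → acc = 0x5D
Checksum = 0x5D.

5D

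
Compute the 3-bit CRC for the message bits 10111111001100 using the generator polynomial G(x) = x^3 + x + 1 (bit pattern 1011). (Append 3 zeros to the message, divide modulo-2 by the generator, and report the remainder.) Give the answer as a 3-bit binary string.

100

Append 3 zeros: 10111111001100000. Divide by 1011 (XOR where the leading bit is 1):
  pos 0: 1011 XOR 1011 = 0000
  pos 4: 1111 XOR 1011 = 0100
  pos 5: 1000 XOR 1011 = 0011
  pos 7: 1101 XOR 1011 = 0110
  pos 8: 1101 XOR 1011 = 0110
  pos 9: 1100 XOR 1011 = 0111
  pos 10: 1110 XOR 1011 = 0101
  pos 11: 1010 XOR 1011 = 0001
Remainder (last 3 bits) = 100. This is the CRC / FCS.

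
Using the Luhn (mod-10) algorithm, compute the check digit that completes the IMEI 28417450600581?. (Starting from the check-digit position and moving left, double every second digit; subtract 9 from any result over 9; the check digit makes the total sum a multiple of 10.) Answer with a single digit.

Partial digits right→left: 1 8 5 0 0 6 0 5 4 7 1 4 8 2
Double every second digit counting from the check-digit position (so the 1st, 3rd, 5th, ... of the partial from the right).
  doubled (with −9 where >9): 2 1 0 0 8 2 7 → sum 20
  kept as-is: 8 0 6 5 7 4 2 → sum 32
Total = 20 + 32 = 52.
Check digit = (10 − (52 mod 10)) mod 10 = 8.

8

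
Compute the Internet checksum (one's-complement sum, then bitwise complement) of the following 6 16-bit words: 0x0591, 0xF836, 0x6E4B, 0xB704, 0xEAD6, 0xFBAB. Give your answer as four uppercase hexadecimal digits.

F664

One's-complement addition (fold any carry out of bit 15 back into bit 0):
  0x0591 + 0xF836 = 0x0FDC7
  0xFDC7 + 0x6E4B = 0x16C12 → wrap carry → 0x6C13
  0x6C13 + 0xB704 = 0x12317 → wrap carry → 0x2318
  0x2318 + 0xEAD6 = 0x10DEE → wrap carry → 0x0DEF
  0x0DEF + 0xFBAB = 0x1099A → wrap carry → 0x099B
One's-complement sum = 0x099B.
Checksum = ~0x099B & 0xFFFF = 0xF664.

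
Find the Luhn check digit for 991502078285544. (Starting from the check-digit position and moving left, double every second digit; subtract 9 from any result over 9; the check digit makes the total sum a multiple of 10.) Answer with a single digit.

Partial digits right→left: 4 4 5 5 8 2 8 7 0 2 0 5 1 9 9
Double every second digit counting from the check-digit position (so the 1st, 3rd, 5th, ... of the partial from the right).
  doubled (with −9 where >9): 8 1 7 7 0 0 2 9 → sum 34
  kept as-is: 4 5 2 7 2 5 9 → sum 34
Total = 34 + 34 = 68.
Check digit = (10 − (68 mod 10)) mod 10 = 2.

2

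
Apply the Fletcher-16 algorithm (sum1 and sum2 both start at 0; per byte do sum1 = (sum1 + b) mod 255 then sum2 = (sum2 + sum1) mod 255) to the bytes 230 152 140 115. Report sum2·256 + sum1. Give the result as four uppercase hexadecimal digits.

Running sums (mod 255):
  after byte 0 (230): sum1=230, sum2=230
  after byte 1 (152): sum1=127, sum2=102
  after byte 2 (140): sum1=12, sum2=114
  after byte 3 (115): sum1=127, sum2=241
Checksum = sum2·256 + sum1 = 241·256 + 127 = 61823 = 0xF17F.

F17F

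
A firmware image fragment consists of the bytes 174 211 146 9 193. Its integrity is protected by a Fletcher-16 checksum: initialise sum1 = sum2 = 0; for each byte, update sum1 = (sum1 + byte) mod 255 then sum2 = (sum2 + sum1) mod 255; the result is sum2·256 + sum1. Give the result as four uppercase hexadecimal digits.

44DF

Running sums (mod 255):
  after byte 0 (174): sum1=174, sum2=174
  after byte 1 (211): sum1=130, sum2=49
  after byte 2 (146): sum1=21, sum2=70
  after byte 3 (9): sum1=30, sum2=100
  after byte 4 (193): sum1=223, sum2=68
Checksum = sum2·256 + sum1 = 68·256 + 223 = 17631 = 0x44DF.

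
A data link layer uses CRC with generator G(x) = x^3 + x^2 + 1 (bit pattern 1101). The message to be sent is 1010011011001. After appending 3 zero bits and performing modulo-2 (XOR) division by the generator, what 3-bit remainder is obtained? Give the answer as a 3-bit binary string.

111

Append 3 zeros: 1010011011001000. Divide by 1101 (XOR where the leading bit is 1):
  pos 0: 1010 XOR 1101 = 0111
  pos 1: 1110 XOR 1101 = 0011
  pos 3: 1111 XOR 1101 = 0010
  pos 5: 1001 XOR 1101 = 0100
  pos 6: 1001 XOR 1101 = 0100
  pos 7: 1000 XOR 1101 = 0101
  pos 8: 1010 XOR 1101 = 0111
  pos 9: 1111 XOR 1101 = 0010
  pos 11: 1000 XOR 1101 = 0101
  pos 12: 1010 XOR 1101 = 0111
Remainder (last 3 bits) = 111. This is the CRC / FCS.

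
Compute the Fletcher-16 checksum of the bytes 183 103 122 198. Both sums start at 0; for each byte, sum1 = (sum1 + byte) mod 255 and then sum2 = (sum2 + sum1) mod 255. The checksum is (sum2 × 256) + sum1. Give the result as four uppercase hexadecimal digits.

Running sums (mod 255):
  after byte 0 (183): sum1=183, sum2=183
  after byte 1 (103): sum1=31, sum2=214
  after byte 2 (122): sum1=153, sum2=112
  after byte 3 (198): sum1=96, sum2=208
Checksum = sum2·256 + sum1 = 208·256 + 96 = 53344 = 0xD060.

D060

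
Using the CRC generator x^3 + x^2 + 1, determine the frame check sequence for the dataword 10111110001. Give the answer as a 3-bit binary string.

110

Append 3 zeros: 10111110001000. Divide by 1101 (XOR where the leading bit is 1):
  pos 0: 1011 XOR 1101 = 0110
  pos 1: 1101 XOR 1101 = 0000
  pos 5: 1100 XOR 1101 = 0001
  pos 8: 1010 XOR 1101 = 0111
  pos 9: 1110 XOR 1101 = 0011
Remainder (last 3 bits) = 110. This is the CRC / FCS.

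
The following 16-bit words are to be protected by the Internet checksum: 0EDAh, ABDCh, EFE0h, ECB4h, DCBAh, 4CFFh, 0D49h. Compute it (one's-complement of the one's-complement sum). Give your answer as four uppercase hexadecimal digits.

One's-complement addition (fold any carry out of bit 15 back into bit 0):
  0x0EDA + 0xABDC = 0x0BAB6
  0xBAB6 + 0xEFE0 = 0x1AA96 → wrap carry → 0xAA97
  0xAA97 + 0xECB4 = 0x1974B → wrap carry → 0x974C
  0x974C + 0xDCBA = 0x17406 → wrap carry → 0x7407
  0x7407 + 0x4CFF = 0x0C106
  0xC106 + 0x0D49 = 0x0CE4F
One's-complement sum = 0xCE4F.
Checksum = ~0xCE4F & 0xFFFF = 0x31B0.

31B0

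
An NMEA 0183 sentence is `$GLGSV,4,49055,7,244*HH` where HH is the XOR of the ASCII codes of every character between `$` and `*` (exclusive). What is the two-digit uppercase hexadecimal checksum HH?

XOR the ASCII codes of the payload characters:
  'G' = 0x47 → acc = 0x47
  'L' = 0x4C → acc = 0x0B
  'G' = 0x47 → acc = 0x4C
  'S' = 0x53 → acc = 0x1F
  'V' = 0x56 → acc = 0x49
  ',' = 0x2C → acc = 0x65
  '4' = 0x34 → acc = 0x51
  ',' = 0x2C → acc = 0x7D
  '4' = 0x34 → acc = 0x49
  '9' = 0x39 → acc = 0x70
  '0' = 0x30 → acc = 0x40
  '5' = 0x35 → acc = 0x75
  '5' = 0x35 → acc = 0x40
  ',' = 0x2C → acc = 0x6C
  '7' = 0x37 → acc = 0x5B
  ',' = 0x2C → acc = 0x77
  '2' = 0x32 → acc = 0x45
  '4' = 0x34 → acc = 0x71
  '4' = 0x34 → acc = 0x45
Checksum = 0x45.

45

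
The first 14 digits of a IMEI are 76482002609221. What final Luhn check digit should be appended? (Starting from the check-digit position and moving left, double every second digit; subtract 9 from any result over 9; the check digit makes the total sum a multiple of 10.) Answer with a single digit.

Partial digits right→left: 1 2 2 9 0 6 2 0 0 2 8 4 6 7
Double every second digit counting from the check-digit position (so the 1st, 3rd, 5th, ... of the partial from the right).
  doubled (with −9 where >9): 2 4 0 4 0 7 3 → sum 20
  kept as-is: 2 9 6 0 2 4 7 → sum 30
Total = 20 + 30 = 50.
Check digit = (10 − (50 mod 10)) mod 10 = 0.

0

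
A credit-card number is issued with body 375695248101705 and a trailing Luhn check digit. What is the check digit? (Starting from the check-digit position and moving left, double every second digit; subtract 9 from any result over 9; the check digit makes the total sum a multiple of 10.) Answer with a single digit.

3

Partial digits right→left: 5 0 7 1 0 1 8 4 2 5 9 6 5 7 3
Double every second digit counting from the check-digit position (so the 1st, 3rd, 5th, ... of the partial from the right).
  doubled (with −9 where >9): 1 5 0 7 4 9 1 6 → sum 33
  kept as-is: 0 1 1 4 5 6 7 → sum 24
Total = 33 + 24 = 57.
Check digit = (10 − (57 mod 10)) mod 10 = 3.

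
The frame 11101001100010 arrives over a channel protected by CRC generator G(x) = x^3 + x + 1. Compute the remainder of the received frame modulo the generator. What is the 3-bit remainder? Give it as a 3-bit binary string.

Modulo-2 division of 11101001100010 by 1011:
  pos 0: 1110 XOR 1011 = 0101
  pos 1: 1011 XOR 1011 = 0000
  pos 7: 1100 XOR 1011 = 0111
  pos 8: 1110 XOR 1011 = 0101
  pos 9: 1011 XOR 1011 = 0000
Remainder = 000 (zero — the frame passes the CRC check).

000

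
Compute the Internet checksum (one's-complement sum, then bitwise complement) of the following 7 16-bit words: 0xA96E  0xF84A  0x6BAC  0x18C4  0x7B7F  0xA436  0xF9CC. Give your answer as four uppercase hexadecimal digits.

C052

One's-complement addition (fold any carry out of bit 15 back into bit 0):
  0xA96E + 0xF84A = 0x1A1B8 → wrap carry → 0xA1B9
  0xA1B9 + 0x6BAC = 0x10D65 → wrap carry → 0x0D66
  0x0D66 + 0x18C4 = 0x0262A
  0x262A + 0x7B7F = 0x0A1A9
  0xA1A9 + 0xA436 = 0x145DF → wrap carry → 0x45E0
  0x45E0 + 0xF9CC = 0x13FAC → wrap carry → 0x3FAD
One's-complement sum = 0x3FAD.
Checksum = ~0x3FAD & 0xFFFF = 0xC052.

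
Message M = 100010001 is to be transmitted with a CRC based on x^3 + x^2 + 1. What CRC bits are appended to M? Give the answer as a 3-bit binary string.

Append 3 zeros: 100010001000. Divide by 1101 (XOR where the leading bit is 1):
  pos 0: 1000 XOR 1101 = 0101
  pos 1: 1011 XOR 1101 = 0110
  pos 2: 1100 XOR 1101 = 0001
  pos 5: 1001 XOR 1101 = 0100
  pos 6: 1000 XOR 1101 = 0101
  pos 7: 1010 XOR 1101 = 0111
  pos 8: 1110 XOR 1101 = 0011
Remainder (last 3 bits) = 011. This is the CRC / FCS.

011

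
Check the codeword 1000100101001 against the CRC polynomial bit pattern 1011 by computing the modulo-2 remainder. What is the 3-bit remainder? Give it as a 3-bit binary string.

Modulo-2 division of 1000100101001 by 1011:
  pos 0: 1000 XOR 1011 = 0011
  pos 2: 1110 XOR 1011 = 0101
  pos 3: 1010 XOR 1011 = 0001
  pos 6: 1101 XOR 1011 = 0110
  pos 7: 1100 XOR 1011 = 0111
  pos 8: 1110 XOR 1011 = 0101
  pos 9: 1011 XOR 1011 = 0000
Remainder = 000 (zero — the frame passes the CRC check).

000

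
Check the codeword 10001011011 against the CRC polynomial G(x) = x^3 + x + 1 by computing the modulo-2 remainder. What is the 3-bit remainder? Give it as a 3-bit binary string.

000

Modulo-2 division of 10001011011 by 1011:
  pos 0: 1000 XOR 1011 = 0011
  pos 2: 1110 XOR 1011 = 0101
  pos 3: 1011 XOR 1011 = 0000
  pos 7: 1011 XOR 1011 = 0000
Remainder = 000 (zero — the frame passes the CRC check).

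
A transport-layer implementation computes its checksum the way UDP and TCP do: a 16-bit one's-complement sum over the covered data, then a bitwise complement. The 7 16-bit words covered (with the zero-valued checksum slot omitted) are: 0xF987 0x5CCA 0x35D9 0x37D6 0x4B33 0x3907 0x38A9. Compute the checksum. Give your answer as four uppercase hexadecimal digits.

7F1A

One's-complement addition (fold any carry out of bit 15 back into bit 0):
  0xF987 + 0x5CCA = 0x15651 → wrap carry → 0x5652
  0x5652 + 0x35D9 = 0x08C2B
  0x8C2B + 0x37D6 = 0x0C401
  0xC401 + 0x4B33 = 0x10F34 → wrap carry → 0x0F35
  0x0F35 + 0x3907 = 0x0483C
  0x483C + 0x38A9 = 0x080E5
One's-complement sum = 0x80E5.
Checksum = ~0x80E5 & 0xFFFF = 0x7F1A.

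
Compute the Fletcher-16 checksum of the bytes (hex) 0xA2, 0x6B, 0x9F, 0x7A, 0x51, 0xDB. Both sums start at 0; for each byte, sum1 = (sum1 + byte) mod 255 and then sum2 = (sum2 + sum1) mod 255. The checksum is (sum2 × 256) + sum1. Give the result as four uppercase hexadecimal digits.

5555

Running sums (mod 255):
  after byte 0 (0xA2): sum1=162, sum2=162
  after byte 1 (0x6B): sum1=14, sum2=176
  after byte 2 (0x9F): sum1=173, sum2=94
  after byte 3 (0x7A): sum1=40, sum2=134
  after byte 4 (0x51): sum1=121, sum2=0
  after byte 5 (0xDB): sum1=85, sum2=85
Checksum = sum2·256 + sum1 = 85·256 + 85 = 21845 = 0x5555.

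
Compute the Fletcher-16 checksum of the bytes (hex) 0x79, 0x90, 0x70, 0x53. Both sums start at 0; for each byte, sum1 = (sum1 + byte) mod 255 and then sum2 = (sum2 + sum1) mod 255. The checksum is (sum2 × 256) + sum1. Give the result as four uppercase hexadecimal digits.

CBCD

Running sums (mod 255):
  after byte 0 (0x79): sum1=121, sum2=121
  after byte 1 (0x90): sum1=10, sum2=131
  after byte 2 (0x70): sum1=122, sum2=253
  after byte 3 (0x53): sum1=205, sum2=203
Checksum = sum2·256 + sum1 = 203·256 + 205 = 52173 = 0xCBCD.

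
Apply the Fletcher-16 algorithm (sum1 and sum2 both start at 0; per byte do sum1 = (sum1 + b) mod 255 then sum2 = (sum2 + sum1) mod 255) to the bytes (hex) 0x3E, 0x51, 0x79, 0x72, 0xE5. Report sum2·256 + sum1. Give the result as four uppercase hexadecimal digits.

B361

Running sums (mod 255):
  after byte 0 (0x3E): sum1=62, sum2=62
  after byte 1 (0x51): sum1=143, sum2=205
  after byte 2 (0x79): sum1=9, sum2=214
  after byte 3 (0x72): sum1=123, sum2=82
  after byte 4 (0xE5): sum1=97, sum2=179
Checksum = sum2·256 + sum1 = 179·256 + 97 = 45921 = 0xB361.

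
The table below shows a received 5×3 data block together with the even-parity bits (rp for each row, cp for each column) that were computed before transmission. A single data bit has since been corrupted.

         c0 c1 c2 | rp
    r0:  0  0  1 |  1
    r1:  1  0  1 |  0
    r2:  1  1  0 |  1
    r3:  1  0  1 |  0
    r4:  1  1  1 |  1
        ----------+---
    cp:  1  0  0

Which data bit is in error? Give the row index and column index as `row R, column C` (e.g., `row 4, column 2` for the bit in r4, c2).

Recompute each row's even parity and compare to rp:
  r0: data parity 1, sent rp 1 → ok
  r1: data parity 0, sent rp 0 → ok
  r2: data parity 0, sent rp 1 → mismatch
  r3: data parity 0, sent rp 0 → ok
  r4: data parity 1, sent rp 1 → ok
Recompute each column's even parity and compare to cp:
  c0: data parity 0, sent cp 1 → mismatch
  c1: data parity 0, sent cp 0 → ok
  c2: data parity 0, sent cp 0 → ok
Exactly one row (r2) and one column (c0) fail → the flipped bit is at their intersection.

row 2, column 0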